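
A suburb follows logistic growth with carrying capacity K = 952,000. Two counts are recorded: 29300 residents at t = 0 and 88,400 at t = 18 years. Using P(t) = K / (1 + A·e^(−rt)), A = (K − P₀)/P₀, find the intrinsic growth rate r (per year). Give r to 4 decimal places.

A = (952000 − 29300)/29300 = 31.49147
88400 = 952000/(1 + 31.49147·e^(−r·18)) → e^(−18r) = (10.76923 − 1)/31.49147 = 0.310218
r = −ln(0.310218)/18 = 1.17048/18

r ≈ 0.0650 per year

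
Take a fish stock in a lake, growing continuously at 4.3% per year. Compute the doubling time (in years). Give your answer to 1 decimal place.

doubling time = ln(2) / |r| = 0.69315 / 0.043

doubling time ≈ 16.1 years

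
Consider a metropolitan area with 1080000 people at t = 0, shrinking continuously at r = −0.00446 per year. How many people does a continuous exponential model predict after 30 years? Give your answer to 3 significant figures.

P(30) = 1080000 · e^(-0.00446·30) = 1080000 · e^(-0.1338)
= 1080000 · 0.87477 ≈ 944746.2

≈ 945,000 people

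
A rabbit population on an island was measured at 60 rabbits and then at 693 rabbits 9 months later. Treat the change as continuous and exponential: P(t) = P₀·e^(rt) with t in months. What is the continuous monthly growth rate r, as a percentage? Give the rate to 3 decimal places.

r ≈ 27.185% per month

693 = 60 · e^(r·9)
e^(9r) = 693/60 = 11.55
r = ln(11.55) / 9 = 2.44669 / 9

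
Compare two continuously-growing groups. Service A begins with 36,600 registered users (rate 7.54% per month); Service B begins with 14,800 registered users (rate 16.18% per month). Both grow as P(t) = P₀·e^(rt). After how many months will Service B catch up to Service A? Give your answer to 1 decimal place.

36600·e^(0.0754t) = 14800·e^(0.1618t)
36600/14800 = e^((0.1618 − 0.0754)t) → ln(2.47297) = 0.0864·t
t = 0.90542 / 0.0864

t ≈ 10.5 months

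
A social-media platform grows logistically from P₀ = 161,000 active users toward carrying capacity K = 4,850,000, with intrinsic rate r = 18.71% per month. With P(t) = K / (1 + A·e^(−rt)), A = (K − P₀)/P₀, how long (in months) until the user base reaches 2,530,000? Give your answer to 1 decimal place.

t ≈ 18.5 months

A = (4850000 − 161000)/161000 = 29.12422
2530000 = 4850000/(1 + 29.12422·e^(−0.1871t)) → 1 + 29.12422·e^(−0.1871t) = 1.917
e^(−0.1871t) = 0.031486 → t = ln(31.76047)/0.1871 = 3.45822/0.1871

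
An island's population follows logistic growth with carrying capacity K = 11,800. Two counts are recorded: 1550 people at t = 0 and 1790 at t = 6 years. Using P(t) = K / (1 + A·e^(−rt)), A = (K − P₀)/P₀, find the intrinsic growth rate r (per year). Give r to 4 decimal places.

r ≈ 0.0279 per year

A = (11800 − 1550)/1550 = 6.6129
1790 = 11800/(1 + 6.6129·e^(−r·6)) → e^(−6r) = (6.59218 − 1)/6.6129 = 0.845647
r = −ln(0.845647)/6 = 0.16765/6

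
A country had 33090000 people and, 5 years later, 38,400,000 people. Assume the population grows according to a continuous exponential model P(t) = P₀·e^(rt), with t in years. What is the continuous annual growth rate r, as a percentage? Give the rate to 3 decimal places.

r ≈ 2.977% per year

38400000 = 33090000 · e^(r·5)
e^(5r) = 38400000/33090000 = 1.16047
r = ln(1.16047) / 5 = 0.14883 / 5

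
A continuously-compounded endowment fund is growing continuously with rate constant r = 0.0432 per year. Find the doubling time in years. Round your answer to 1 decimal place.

doubling time ≈ 16.0 years

doubling time = ln(2) / |r| = 0.69315 / 0.0432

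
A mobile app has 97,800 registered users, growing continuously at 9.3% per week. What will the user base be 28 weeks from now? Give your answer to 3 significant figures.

P(28) = 97800 · e^(0.093·28) = 97800 · e^(2.604)
= 97800 · 13.5177 ≈ 1322031.14

≈ 1,320,000 registered users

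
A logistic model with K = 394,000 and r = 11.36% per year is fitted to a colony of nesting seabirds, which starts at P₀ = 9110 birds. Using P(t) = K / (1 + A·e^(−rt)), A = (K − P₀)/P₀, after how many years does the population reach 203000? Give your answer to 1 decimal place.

t ≈ 33.5 years

A = (394000 − 9110)/9110 = 42.24918
203000 = 394000/(1 + 42.24918·e^(−0.1136t)) → 1 + 42.24918·e^(−0.1136t) = 1.94089
e^(−0.1136t) = 0.02227 → t = ln(44.90358)/0.1136 = 3.80452/0.1136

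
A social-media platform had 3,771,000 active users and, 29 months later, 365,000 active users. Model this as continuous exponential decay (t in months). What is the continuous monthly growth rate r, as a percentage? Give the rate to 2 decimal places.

365000 = 3771000 · e^(r·29)
e^(29r) = 365000/3771000 = 0.09679
r = ln(0.09679) / 29 = -2.3352 / 29

r ≈ -8.05% per month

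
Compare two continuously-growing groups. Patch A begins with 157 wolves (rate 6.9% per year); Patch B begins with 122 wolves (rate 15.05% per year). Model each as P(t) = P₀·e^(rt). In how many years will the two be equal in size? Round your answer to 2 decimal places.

157·e^(0.069t) = 122·e^(0.1505t)
157/122 = e^((0.1505 − 0.069)t) → ln(1.28689) = 0.0815·t
t = 0.25222 / 0.0815

t ≈ 3.09 years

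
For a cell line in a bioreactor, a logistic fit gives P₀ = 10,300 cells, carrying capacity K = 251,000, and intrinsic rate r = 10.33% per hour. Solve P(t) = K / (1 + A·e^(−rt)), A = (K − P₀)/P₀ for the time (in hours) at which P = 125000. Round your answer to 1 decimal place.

A = (251000 − 10300)/10300 = 23.36893
125000 = 251000/(1 + 23.36893·e^(−0.1033t)) → 1 + 23.36893·e^(−0.1033t) = 2.008
e^(−0.1033t) = 0.043134 → t = ln(23.18346)/0.1033 = 3.14344/0.1033

t ≈ 30.4 hours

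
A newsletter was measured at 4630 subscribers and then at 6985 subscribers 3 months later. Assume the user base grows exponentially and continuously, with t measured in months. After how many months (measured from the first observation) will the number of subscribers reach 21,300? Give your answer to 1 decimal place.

t ≈ 11.1 months

r = ln(6985/4630) / 3 ≈ 0.137069 per month
t = ln(21300/4630) / r = 1.52615 / 0.137069 ≈ 11.134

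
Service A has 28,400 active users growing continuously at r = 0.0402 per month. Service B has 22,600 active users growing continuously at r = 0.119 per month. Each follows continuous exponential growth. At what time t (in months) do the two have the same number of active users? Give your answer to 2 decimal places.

28400·e^(0.0402t) = 22600·e^(0.119t)
28400/22600 = e^((0.119 − 0.0402)t) → ln(1.25664) = 0.0788·t
t = 0.22844 / 0.0788

t ≈ 2.90 months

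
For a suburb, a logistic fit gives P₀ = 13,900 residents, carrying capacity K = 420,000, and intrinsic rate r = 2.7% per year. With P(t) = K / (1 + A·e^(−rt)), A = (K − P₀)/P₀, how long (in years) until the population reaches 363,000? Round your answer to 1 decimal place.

A = (420000 − 13900)/13900 = 29.21583
363000 = 420000/(1 + 29.21583·e^(−0.027t)) → 1 + 29.21583·e^(−0.027t) = 1.15702
e^(−0.027t) = 0.005375 → t = ln(186.05869)/0.027 = 5.22606/0.027

t ≈ 193.6 years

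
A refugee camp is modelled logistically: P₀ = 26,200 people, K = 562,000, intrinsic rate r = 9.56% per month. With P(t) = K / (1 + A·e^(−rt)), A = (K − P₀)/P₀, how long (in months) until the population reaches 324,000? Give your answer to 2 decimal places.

A = (562000 − 26200)/26200 = 20.45038
324000 = 562000/(1 + 20.45038·e^(−0.0956t)) → 1 + 20.45038·e^(−0.0956t) = 1.73457
e^(−0.0956t) = 0.03592 → t = ln(27.84002)/0.0956 = 3.32647/0.0956

t ≈ 34.80 months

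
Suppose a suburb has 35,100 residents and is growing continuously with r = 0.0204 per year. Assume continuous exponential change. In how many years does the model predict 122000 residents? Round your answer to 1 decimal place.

t ≈ 61.1 years

122000 = 35100 · e^(0.0204·t)
t = ln(122000/35100) / 0.0204 = ln(3.47578) / 0.0204 = 1.24582 / 0.0204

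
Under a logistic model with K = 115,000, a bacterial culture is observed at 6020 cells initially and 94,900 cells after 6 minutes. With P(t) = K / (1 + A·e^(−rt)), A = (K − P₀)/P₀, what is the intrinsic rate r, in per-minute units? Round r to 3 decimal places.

r ≈ 0.741 per minute

A = (115000 − 6020)/6020 = 18.10299
94900 = 115000/(1 + 18.10299·e^(−r·6)) → e^(−6r) = (1.2118 − 1)/18.10299 = 0.0117
r = −ln(0.0117)/6 = 4.44818/6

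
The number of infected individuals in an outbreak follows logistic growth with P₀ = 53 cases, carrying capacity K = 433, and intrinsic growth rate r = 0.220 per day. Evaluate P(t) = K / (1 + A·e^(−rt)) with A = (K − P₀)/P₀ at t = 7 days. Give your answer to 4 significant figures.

A = (433 − 53)/53 = 7.16981
P(7) = 433 / (1 + 7.16981·e^(−0.22·7)) = 433 / (1 + 7.16981·0.214381)
= 433 / 2.53707 ≈ 170.67

≈ 170.7 cases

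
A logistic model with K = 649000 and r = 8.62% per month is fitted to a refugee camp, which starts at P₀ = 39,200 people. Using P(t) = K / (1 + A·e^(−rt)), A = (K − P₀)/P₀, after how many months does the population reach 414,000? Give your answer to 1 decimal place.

t ≈ 38.4 months

A = (649000 − 39200)/39200 = 15.55612
414000 = 649000/(1 + 15.55612·e^(−0.0862t)) → 1 + 15.55612·e^(−0.0862t) = 1.56763
e^(−0.0862t) = 0.036489 → t = ln(27.40525)/0.0862 = 3.31073/0.0862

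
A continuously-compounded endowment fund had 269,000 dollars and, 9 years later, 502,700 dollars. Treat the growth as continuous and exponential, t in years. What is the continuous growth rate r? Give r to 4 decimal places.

502700 = 269000 · e^(r·9)
e^(9r) = 502700/269000 = 1.86877
r = ln(1.86877) / 9 = 0.62528 / 9

r ≈ 0.0695 per year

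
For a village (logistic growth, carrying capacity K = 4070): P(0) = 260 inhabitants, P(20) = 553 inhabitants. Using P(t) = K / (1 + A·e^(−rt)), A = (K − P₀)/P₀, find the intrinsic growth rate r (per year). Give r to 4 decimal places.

r ≈ 0.0417 per year

A = (4070 − 260)/260 = 14.65385
553 = 4070/(1 + 14.65385·e^(−r·20)) → e^(−20r) = (7.35986 − 1)/14.65385 = 0.434006
r = −ln(0.434006)/20 = 0.8347/20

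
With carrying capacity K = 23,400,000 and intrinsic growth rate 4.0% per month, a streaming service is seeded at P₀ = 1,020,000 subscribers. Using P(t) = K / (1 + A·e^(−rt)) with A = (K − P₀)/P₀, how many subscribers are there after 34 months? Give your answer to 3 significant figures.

≈ 3,530,000 subscribers

A = (23400000 − 1020000)/1020000 = 21.94118
P(34) = 23400000 / (1 + 21.94118·e^(−0.04·34)) = 23400000 / (1 + 21.94118·0.256661)
= 23400000 / 6.63144 ≈ 3528645.68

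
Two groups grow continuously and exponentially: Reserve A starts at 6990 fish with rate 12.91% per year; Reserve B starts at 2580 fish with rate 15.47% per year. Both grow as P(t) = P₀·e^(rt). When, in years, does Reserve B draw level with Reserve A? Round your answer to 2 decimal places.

6990·e^(0.1291t) = 2580·e^(0.1547t)
6990/2580 = e^((0.1547 − 0.1291)t) → ln(2.7093) = 0.0256·t
t = 0.99669 / 0.0256

t ≈ 38.93 years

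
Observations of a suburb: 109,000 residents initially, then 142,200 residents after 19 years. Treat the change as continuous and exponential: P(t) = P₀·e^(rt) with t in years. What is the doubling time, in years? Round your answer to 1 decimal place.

doubling time ≈ 49.5 years

r = ln(142200/109000) / 19 = ln(1.30459) / 19 ≈ 0.013994 per year
doubling time = ln 2 / |r| = 0.69315 / 0.013994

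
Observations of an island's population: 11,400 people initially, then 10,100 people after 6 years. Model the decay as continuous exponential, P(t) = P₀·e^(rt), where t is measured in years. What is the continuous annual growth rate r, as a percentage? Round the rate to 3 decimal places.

r ≈ -2.018% per year

10100 = 11400 · e^(r·6)
e^(6r) = 10100/11400 = 0.88596
r = ln(0.88596) / 6 = -0.12108 / 6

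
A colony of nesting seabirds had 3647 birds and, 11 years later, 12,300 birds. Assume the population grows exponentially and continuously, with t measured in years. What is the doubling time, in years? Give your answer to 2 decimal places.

doubling time ≈ 6.27 years

r = ln(12300/3647) / 11 = ln(3.37264) / 11 ≈ 0.110518 per year
doubling time = ln 2 / |r| = 0.69315 / 0.110518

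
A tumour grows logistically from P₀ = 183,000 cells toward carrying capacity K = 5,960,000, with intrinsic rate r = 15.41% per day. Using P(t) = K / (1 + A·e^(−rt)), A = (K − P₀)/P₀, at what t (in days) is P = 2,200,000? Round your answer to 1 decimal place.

A = (5960000 − 183000)/183000 = 31.56831
2200000 = 5960000/(1 + 31.56831·e^(−0.1541t)) → 1 + 31.56831·e^(−0.1541t) = 2.70909
e^(−0.1541t) = 0.054139 → t = ln(18.47082)/0.1541 = 2.91619/0.1541

t ≈ 18.9 days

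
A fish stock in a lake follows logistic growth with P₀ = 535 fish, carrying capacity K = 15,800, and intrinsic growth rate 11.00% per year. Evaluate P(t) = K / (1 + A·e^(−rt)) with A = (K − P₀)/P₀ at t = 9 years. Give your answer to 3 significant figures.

A = (15800 − 535)/535 = 28.53271
P(9) = 15800 / (1 + 28.53271·e^(−0.11·9)) = 15800 / (1 + 28.53271·0.371577)
= 15800 / 11.60209 ≈ 1361.82

≈ 1,360 fish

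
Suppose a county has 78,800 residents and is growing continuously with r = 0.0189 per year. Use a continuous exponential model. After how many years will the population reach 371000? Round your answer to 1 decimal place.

t ≈ 82.0 years

371000 = 78800 · e^(0.0189·t)
t = ln(371000/78800) / 0.0189 = ln(4.70812) / 0.0189 = 1.54929 / 0.0189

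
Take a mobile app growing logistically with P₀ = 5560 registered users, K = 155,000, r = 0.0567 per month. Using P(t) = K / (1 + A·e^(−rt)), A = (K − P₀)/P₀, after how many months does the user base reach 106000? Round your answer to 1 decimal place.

t ≈ 71.7 months

A = (155000 − 5560)/5560 = 26.8777
106000 = 155000/(1 + 26.8777·e^(−0.0567t)) → 1 + 26.8777·e^(−0.0567t) = 1.46226
e^(−0.0567t) = 0.017199 → t = ln(58.14359)/0.0567 = 4.06292/0.0567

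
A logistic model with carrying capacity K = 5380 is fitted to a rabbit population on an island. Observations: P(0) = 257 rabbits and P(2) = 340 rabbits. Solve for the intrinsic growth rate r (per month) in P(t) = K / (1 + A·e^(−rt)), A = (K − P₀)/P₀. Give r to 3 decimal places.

A = (5380 − 257)/257 = 19.93385
340 = 5380/(1 + 19.93385·e^(−r·2)) → e^(−2r) = (15.82353 − 1)/19.93385 = 0.743636
r = −ln(0.743636)/2 = 0.2962/2

r ≈ 0.148 per month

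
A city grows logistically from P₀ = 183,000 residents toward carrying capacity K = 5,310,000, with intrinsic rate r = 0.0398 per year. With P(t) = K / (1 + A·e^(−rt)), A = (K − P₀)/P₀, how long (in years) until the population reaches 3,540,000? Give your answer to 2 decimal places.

t ≈ 101.15 years

A = (5310000 − 183000)/183000 = 28.01639
3540000 = 5310000/(1 + 28.01639·e^(−0.0398t)) → 1 + 28.01639·e^(−0.0398t) = 1.5
e^(−0.0398t) = 0.017847 → t = ln(56.03279)/0.0398 = 4.02594/0.0398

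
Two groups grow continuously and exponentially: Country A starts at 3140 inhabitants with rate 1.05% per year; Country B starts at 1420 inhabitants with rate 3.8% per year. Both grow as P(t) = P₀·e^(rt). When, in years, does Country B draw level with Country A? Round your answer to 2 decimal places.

t ≈ 28.86 years

3140·e^(0.0105t) = 1420·e^(0.038t)
3140/1420 = e^((0.038 − 0.0105)t) → ln(2.21127) = 0.0275·t
t = 0.79357 / 0.0275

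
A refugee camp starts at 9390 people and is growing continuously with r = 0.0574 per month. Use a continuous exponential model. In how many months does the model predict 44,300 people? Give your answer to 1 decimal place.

44300 = 9390 · e^(0.0574·t)
t = ln(44300/9390) / 0.0574 = ln(4.71778) / 0.0574 = 1.55134 / 0.0574

t ≈ 27.0 months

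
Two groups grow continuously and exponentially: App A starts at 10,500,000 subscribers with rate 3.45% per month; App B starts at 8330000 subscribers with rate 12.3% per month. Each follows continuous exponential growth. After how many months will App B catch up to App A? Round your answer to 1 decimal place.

t ≈ 2.6 months

10500000·e^(0.0345t) = 8330000·e^(0.123t)
10500000/8330000 = e^((0.123 − 0.0345)t) → ln(1.2605) = 0.0885·t
t = 0.23151 / 0.0885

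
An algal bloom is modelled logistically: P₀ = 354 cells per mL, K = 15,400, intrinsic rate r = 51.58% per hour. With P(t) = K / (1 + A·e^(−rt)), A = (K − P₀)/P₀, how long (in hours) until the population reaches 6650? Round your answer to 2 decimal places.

A = (15400 − 354)/354 = 42.50282
6650 = 15400/(1 + 42.50282·e^(−0.5158t)) → 1 + 42.50282·e^(−0.5158t) = 2.31579
e^(−0.5158t) = 0.030958 → t = ln(32.30215)/0.5158 = 3.47513/0.5158

t ≈ 6.74 hours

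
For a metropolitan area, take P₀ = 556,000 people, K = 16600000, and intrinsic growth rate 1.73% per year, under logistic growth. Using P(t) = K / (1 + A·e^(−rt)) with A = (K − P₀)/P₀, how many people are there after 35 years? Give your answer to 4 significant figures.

A = (16600000 − 556000)/556000 = 28.85612
P(35) = 16600000 / (1 + 28.85612·e^(−0.0173·35)) = 16600000 / (1 + 28.85612·0.545801)
= 16600000 / 16.74971 ≈ 991061.95

≈ 991,100 people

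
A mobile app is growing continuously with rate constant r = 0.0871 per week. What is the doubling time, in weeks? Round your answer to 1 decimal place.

doubling time = ln(2) / |r| = 0.69315 / 0.0871

doubling time ≈ 8.0 weeks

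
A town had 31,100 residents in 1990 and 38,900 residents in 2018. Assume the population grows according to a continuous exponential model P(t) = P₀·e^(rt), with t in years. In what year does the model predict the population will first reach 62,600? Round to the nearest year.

year 2078

r = ln(38900/31100) / 28 = 0.22379/28 ≈ 0.007992 per year
t = ln(62600/31100) / r = 0.69956/0.007992 ≈ 87.53 years after 1990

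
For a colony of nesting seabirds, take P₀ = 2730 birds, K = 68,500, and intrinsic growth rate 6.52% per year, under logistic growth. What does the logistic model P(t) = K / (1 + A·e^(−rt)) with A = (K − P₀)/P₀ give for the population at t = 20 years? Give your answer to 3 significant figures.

≈ 9,090 birds

A = (68500 − 2730)/2730 = 24.09158
P(20) = 68500 / (1 + 24.09158·e^(−0.0652·20)) = 68500 / (1 + 24.09158·0.271444)
= 68500 / 7.53951 ≈ 9085.47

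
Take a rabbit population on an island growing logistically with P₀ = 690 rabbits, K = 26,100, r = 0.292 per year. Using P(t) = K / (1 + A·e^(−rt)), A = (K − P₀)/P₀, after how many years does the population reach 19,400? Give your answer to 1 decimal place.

t ≈ 16.0 years

A = (26100 − 690)/690 = 36.82609
19400 = 26100/(1 + 36.82609·e^(−0.292t)) → 1 + 36.82609·e^(−0.292t) = 1.34536
e^(−0.292t) = 0.009378 → t = ln(106.63076)/0.292 = 4.66937/0.292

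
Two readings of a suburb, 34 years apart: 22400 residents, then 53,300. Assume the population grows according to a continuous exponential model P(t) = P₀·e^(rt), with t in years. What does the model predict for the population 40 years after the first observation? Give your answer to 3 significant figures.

r = ln(53300/22400) / 34 ≈ 0.025496 per year
P(40) = 22400 · e^(0.025496·40) = 22400 · 2.77279 ≈ 62110.46

≈ 62,100 residents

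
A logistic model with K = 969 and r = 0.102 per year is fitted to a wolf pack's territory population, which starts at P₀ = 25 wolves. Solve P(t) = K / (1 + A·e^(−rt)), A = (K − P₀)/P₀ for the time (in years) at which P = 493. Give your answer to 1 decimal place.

A = (969 − 25)/25 = 37.76
493 = 969/(1 + 37.76·e^(−0.102t)) → 1 + 37.76·e^(−0.102t) = 1.96552
e^(−0.102t) = 0.02557 → t = ln(39.10857)/0.102 = 3.66634/0.102

t ≈ 35.9 years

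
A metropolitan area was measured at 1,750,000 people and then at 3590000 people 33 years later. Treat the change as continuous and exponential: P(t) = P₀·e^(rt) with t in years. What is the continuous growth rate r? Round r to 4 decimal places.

3590000 = 1750000 · e^(r·33)
e^(33r) = 3590000/1750000 = 2.05143
r = ln(2.05143) / 33 = 0.71854 / 33

r ≈ 0.0218 per year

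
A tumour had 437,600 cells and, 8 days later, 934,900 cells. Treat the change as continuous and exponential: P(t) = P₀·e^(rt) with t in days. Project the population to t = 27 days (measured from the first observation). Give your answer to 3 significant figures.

r = ln(934900/437600) / 8 ≈ 0.094892 per day
P(27) = 437600 · e^(0.094892·27) = 437600 · 12.96273 ≈ 5672490.73

≈ 5,670,000 cells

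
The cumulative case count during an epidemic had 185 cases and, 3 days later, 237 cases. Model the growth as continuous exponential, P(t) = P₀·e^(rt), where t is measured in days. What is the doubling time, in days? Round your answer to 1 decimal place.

doubling time ≈ 8.4 days

r = ln(237/185) / 3 = ln(1.28108) / 3 ≈ 0.082568 per day
doubling time = ln 2 / |r| = 0.69315 / 0.082568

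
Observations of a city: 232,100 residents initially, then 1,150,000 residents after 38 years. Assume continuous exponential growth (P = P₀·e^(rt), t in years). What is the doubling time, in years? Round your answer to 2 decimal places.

doubling time ≈ 16.46 years

r = ln(1150000/232100) / 38 = ln(4.95476) / 38 ≈ 0.042114 per year
doubling time = ln 2 / |r| = 0.69315 / 0.042114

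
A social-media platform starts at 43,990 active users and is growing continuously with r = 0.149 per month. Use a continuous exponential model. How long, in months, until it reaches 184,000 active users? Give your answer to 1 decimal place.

184000 = 43990 · e^(0.149·t)
t = ln(184000/43990) / 0.149 = ln(4.18277) / 0.149 = 1.43097 / 0.149

t ≈ 9.6 months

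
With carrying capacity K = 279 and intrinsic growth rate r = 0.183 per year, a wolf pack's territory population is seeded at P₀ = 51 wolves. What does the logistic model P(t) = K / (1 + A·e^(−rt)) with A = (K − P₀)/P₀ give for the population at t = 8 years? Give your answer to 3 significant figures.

≈ 137 wolves

A = (279 − 51)/51 = 4.47059
P(8) = 279 / (1 + 4.47059·e^(−0.183·8)) = 279 / (1 + 4.47059·0.231309)
= 279 / 2.03409 ≈ 137.16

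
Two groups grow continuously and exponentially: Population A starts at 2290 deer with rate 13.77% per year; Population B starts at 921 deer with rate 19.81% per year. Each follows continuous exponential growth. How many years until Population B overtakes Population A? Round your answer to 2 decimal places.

t ≈ 15.08 years

2290·e^(0.1377t) = 921·e^(0.1981t)
2290/921 = e^((0.1981 − 0.1377)t) → ln(2.48643) = 0.0604·t
t = 0.91085 / 0.0604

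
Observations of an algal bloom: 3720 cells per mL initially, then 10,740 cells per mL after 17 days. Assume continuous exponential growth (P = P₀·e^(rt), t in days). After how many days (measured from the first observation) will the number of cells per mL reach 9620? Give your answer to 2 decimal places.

r = ln(10740/3720) / 17 ≈ 0.062368 per day
t = ln(9620/3720) / r = 0.95012 / 0.062368 ≈ 15.234

t ≈ 15.23 days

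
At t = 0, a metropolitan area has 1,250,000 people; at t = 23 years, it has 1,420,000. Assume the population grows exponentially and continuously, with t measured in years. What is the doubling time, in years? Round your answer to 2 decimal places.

r = ln(1420000/1250000) / 23 = ln(1.136) / 23 ≈ 0.005544 per year
doubling time = ln 2 / |r| = 0.69315 / 0.005544

doubling time ≈ 125.03 years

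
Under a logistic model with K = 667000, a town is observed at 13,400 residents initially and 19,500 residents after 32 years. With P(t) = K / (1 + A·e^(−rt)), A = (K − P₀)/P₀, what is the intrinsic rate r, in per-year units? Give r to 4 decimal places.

A = (667000 − 13400)/13400 = 48.77612
19500 = 667000/(1 + 48.77612·e^(−r·32)) → e^(−32r) = (34.20513 − 1)/48.77612 = 0.680766
r = −ln(0.680766)/32 = 0.38454/32

r ≈ 0.0120 per year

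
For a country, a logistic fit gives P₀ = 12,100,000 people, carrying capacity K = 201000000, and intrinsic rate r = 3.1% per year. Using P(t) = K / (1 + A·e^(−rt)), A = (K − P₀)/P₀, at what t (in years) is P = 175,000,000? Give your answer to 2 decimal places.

A = (201000000 − 12100000)/12100000 = 15.61157
175000000 = 201000000/(1 + 15.61157·e^(−0.031t)) → 1 + 15.61157·e^(−0.031t) = 1.14857
e^(−0.031t) = 0.009517 → t = ln(105.07788)/0.031 = 4.6547/0.031

t ≈ 150.15 years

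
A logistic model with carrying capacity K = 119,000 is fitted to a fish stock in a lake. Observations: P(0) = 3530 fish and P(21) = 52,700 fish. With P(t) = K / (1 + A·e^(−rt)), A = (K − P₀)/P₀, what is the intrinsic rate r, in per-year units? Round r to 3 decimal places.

A = (119000 − 3530)/3530 = 32.71105
52700 = 119000/(1 + 32.71105·e^(−r·21)) → e^(−21r) = (2.25806 − 1)/32.71105 = 0.03846
r = −ln(0.03846)/21 = 3.25814/21

r ≈ 0.155 per year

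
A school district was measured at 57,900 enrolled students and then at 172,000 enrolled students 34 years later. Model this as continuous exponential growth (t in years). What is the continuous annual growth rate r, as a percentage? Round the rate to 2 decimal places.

r ≈ 3.20% per year

172000 = 57900 · e^(r·34)
e^(34r) = 172000/57900 = 2.97064
r = ln(2.97064) / 34 = 1.08878 / 34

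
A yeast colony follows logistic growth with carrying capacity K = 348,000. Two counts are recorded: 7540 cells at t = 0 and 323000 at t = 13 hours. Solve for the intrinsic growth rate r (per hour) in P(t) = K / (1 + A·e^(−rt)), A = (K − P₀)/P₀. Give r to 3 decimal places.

r ≈ 0.490 per hour

A = (348000 − 7540)/7540 = 45.15385
323000 = 348000/(1 + 45.15385·e^(−r·13)) → e^(−13r) = (1.0774 − 1)/45.15385 = 0.001714
r = −ln(0.001714)/13 = 6.36885/13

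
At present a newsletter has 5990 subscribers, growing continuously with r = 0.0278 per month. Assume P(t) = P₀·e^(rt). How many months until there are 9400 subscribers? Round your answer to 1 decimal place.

t ≈ 16.2 months

9400 = 5990 · e^(0.0278·t)
t = ln(9400/5990) / 0.0278 = ln(1.56928) / 0.0278 = 0.45062 / 0.0278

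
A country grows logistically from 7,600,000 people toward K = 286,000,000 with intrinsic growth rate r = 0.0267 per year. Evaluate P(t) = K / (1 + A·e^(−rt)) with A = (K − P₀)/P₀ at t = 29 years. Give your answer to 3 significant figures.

≈ 16,000,000 people

A = (286000000 − 7600000)/7600000 = 36.63158
P(29) = 286000000 / (1 + 36.63158·e^(−0.0267·29)) = 286000000 / (1 + 36.63158·0.461026)
= 286000000 / 17.88812 ≈ 15988260.84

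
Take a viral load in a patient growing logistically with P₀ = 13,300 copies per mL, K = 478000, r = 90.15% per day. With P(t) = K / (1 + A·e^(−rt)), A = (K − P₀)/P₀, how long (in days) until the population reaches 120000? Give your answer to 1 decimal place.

t ≈ 2.7 days

A = (478000 − 13300)/13300 = 34.93985
120000 = 478000/(1 + 34.93985·e^(−0.9015t)) → 1 + 34.93985·e^(−0.9015t) = 3.98333
e^(−0.9015t) = 0.085385 → t = ln(11.71168)/0.9015 = 2.46059/0.9015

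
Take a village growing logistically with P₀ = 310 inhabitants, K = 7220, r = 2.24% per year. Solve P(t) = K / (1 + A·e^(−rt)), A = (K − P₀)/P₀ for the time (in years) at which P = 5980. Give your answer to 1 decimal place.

t ≈ 208.8 years

A = (7220 − 310)/310 = 22.29032
5980 = 7220/(1 + 22.29032·e^(−0.0224t)) → 1 + 22.29032·e^(−0.0224t) = 1.20736
e^(−0.0224t) = 0.009303 → t = ln(107.49688)/0.0224 = 4.67746/0.0224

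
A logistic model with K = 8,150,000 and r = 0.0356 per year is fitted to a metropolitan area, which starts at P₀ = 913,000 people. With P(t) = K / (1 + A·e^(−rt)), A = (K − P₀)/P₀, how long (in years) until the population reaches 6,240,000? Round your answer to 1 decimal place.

t ≈ 91.4 years

A = (8150000 − 913000)/913000 = 7.92662
6240000 = 8150000/(1 + 7.92662·e^(−0.0356t)) → 1 + 7.92662·e^(−0.0356t) = 1.30609
e^(−0.0356t) = 0.038615 → t = ln(25.89638)/0.0356 = 3.2541/0.0356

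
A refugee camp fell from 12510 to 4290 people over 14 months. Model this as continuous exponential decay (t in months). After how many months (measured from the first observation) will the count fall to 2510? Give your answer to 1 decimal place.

r = ln(4290/12510) / 14 ≈ -0.076446 per month
t = ln(2510/12510) / r = -1.60625 / -0.076446 ≈ 21.012

t ≈ 21.0 months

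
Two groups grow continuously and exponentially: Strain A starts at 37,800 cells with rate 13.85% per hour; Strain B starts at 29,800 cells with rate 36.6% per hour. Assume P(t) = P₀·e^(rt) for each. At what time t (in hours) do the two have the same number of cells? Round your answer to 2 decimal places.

37800·e^(0.1385t) = 29800·e^(0.366t)
37800/29800 = e^((0.366 − 0.1385)t) → ln(1.26846) = 0.2275·t
t = 0.2378 / 0.2275

t ≈ 1.05 hours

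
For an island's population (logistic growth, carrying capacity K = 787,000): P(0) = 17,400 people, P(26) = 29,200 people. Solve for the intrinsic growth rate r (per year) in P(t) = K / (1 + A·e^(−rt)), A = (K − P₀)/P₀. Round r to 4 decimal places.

A = (787000 − 17400)/17400 = 44.22989
29200 = 787000/(1 + 44.22989·e^(−r·26)) → e^(−26r) = (26.95205 − 1)/44.22989 = 0.586754
r = −ln(0.586754)/26 = 0.53315/26

r ≈ 0.0205 per year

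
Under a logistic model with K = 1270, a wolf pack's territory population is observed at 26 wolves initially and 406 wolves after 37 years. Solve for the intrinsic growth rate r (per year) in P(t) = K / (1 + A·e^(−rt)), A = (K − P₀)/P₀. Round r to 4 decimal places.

A = (1270 − 26)/26 = 47.84615
406 = 1270/(1 + 47.84615·e^(−r·37)) → e^(−37r) = (3.12808 − 1)/47.84615 = 0.044478
r = −ln(0.044478)/37 = 3.11277/37

r ≈ 0.0841 per year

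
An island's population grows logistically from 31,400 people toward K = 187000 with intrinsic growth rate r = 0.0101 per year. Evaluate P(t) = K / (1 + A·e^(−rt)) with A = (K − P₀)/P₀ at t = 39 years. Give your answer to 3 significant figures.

≈ 43,100 people

A = (187000 − 31400)/31400 = 4.95541
P(39) = 187000 / (1 + 4.95541·e^(−0.0101·39)) = 187000 / (1 + 4.95541·0.674421)
= 187000 / 4.34204 ≈ 43067.34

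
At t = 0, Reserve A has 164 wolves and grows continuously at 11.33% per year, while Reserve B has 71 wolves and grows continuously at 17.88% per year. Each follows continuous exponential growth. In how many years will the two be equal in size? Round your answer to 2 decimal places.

t ≈ 12.78 years

164·e^(0.1133t) = 71·e^(0.1788t)
164/71 = e^((0.1788 − 0.1133)t) → ln(2.30986) = 0.0655·t
t = 0.83719 / 0.0655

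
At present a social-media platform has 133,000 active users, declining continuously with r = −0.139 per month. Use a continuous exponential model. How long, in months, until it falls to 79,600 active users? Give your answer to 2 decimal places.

79600 = 133000 · e^(-0.139·t)
t = ln(79600/133000) / -0.139 = ln(0.5985) / -0.139 = -0.51334 / -0.139

t ≈ 3.69 months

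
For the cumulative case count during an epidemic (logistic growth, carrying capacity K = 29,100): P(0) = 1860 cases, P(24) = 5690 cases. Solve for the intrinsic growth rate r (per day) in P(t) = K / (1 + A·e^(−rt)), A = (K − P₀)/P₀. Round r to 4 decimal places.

r ≈ 0.0529 per day

A = (29100 − 1860)/1860 = 14.64516
5690 = 29100/(1 + 14.64516·e^(−r·24)) → e^(−24r) = (5.11424 − 1)/14.64516 = 0.280928
r = −ln(0.280928)/24 = 1.26966/24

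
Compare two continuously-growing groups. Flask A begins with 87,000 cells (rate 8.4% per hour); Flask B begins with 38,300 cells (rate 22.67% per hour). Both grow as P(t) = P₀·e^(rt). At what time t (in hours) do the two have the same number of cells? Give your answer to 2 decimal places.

t ≈ 5.75 hours

87000·e^(0.084t) = 38300·e^(0.2267t)
87000/38300 = e^((0.2267 − 0.084)t) → ln(2.27154) = 0.1427·t
t = 0.82046 / 0.1427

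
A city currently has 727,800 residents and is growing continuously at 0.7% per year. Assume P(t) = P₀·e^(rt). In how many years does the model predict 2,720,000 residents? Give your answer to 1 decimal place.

2720000 = 727800 · e^(0.007·t)
t = ln(2720000/727800) / 0.007 = ln(3.73729) / 0.007 = 1.31836 / 0.007

t ≈ 188.3 years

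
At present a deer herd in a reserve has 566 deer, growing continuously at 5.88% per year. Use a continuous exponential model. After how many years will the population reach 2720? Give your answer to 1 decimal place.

2720 = 566 · e^(0.0588·t)
t = ln(2720/566) / 0.0588 = ln(4.80565) / 0.0588 = 1.56979 / 0.0588

t ≈ 26.7 years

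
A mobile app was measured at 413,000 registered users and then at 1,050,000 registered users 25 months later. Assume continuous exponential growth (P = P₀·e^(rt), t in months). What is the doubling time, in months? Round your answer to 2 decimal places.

doubling time ≈ 18.57 months

r = ln(1050000/413000) / 25 = ln(2.54237) / 25 ≈ 0.037324 per month
doubling time = ln 2 / |r| = 0.69315 / 0.037324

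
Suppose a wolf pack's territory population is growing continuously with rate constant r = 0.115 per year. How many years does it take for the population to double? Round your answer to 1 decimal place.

doubling time ≈ 6.0 years

doubling time = ln(2) / |r| = 0.69315 / 0.115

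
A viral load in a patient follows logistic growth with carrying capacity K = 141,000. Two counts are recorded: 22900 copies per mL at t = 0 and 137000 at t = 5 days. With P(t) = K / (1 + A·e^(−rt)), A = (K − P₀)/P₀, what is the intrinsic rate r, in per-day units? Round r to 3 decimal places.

r ≈ 1.035 per day

A = (141000 − 22900)/22900 = 5.15721
137000 = 141000/(1 + 5.15721·e^(−r·5)) → e^(−5r) = (1.0292 − 1)/5.15721 = 0.005661
r = −ln(0.005661)/5 = 5.17408/5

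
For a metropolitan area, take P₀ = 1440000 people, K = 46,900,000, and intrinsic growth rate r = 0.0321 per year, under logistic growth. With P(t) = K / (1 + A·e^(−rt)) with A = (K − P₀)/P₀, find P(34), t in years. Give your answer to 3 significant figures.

A = (46900000 − 1440000)/1440000 = 31.56944
P(34) = 46900000 / (1 + 31.56944·e^(−0.0321·34)) = 46900000 / (1 + 31.56944·0.335746)
= 46900000 / 11.59932 ≈ 4043341

≈ 4,040,000 people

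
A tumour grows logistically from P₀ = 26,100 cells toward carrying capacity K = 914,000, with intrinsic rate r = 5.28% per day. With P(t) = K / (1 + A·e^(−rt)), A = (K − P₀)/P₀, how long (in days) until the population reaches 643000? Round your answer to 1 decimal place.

t ≈ 83.2 days

A = (914000 − 26100)/26100 = 34.01916
643000 = 914000/(1 + 34.01916·e^(−0.0528t)) → 1 + 34.01916·e^(−0.0528t) = 1.42146
e^(−0.0528t) = 0.012389 → t = ln(80.71704)/0.0528 = 4.39095/0.0528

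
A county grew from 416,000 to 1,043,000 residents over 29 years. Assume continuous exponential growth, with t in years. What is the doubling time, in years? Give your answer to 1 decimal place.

doubling time ≈ 21.9 years

r = ln(1043000/416000) / 29 = ln(2.50721) / 29 ≈ 0.031696 per year
doubling time = ln 2 / |r| = 0.69315 / 0.031696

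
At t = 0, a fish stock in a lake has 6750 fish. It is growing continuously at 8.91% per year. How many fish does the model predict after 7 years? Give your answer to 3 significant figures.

≈ 12,600 fish

P(7) = 6750 · e^(0.0891·7) = 6750 · e^(0.6237)
= 6750 · 1.86582 ≈ 12594.28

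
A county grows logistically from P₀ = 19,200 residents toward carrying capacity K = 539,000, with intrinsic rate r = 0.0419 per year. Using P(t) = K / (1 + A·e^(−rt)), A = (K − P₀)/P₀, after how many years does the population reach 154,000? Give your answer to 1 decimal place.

A = (539000 − 19200)/19200 = 27.07292
154000 = 539000/(1 + 27.07292·e^(−0.0419t)) → 1 + 27.07292·e^(−0.0419t) = 3.5
e^(−0.0419t) = 0.092343 → t = ln(10.82917)/0.0419 = 2.38224/0.0419

t ≈ 56.9 years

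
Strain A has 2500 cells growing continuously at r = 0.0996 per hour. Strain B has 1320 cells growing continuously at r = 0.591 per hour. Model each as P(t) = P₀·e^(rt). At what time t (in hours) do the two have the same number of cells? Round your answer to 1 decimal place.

t ≈ 1.3 hours

2500·e^(0.0996t) = 1320·e^(0.591t)
2500/1320 = e^((0.591 − 0.0996)t) → ln(1.89394) = 0.4914·t
t = 0.63866 / 0.4914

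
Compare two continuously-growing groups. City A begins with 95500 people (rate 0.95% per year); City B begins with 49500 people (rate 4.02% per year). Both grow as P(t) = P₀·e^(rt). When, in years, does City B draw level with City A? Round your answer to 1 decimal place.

t ≈ 21.4 years

95500·e^(0.0095t) = 49500·e^(0.0402t)
95500/49500 = e^((0.0402 − 0.0095)t) → ln(1.92929) = 0.0307·t
t = 0.65715 / 0.0307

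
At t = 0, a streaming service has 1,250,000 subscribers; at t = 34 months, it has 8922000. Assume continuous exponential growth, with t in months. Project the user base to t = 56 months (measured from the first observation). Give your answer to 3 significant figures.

≈ 31,800,000 subscribers

r = ln(8922000/1250000) / 34 ≈ 0.057805 per month
P(56) = 1250000 · e^(0.057805·56) = 1250000 · 25.45955 ≈ 31824435.22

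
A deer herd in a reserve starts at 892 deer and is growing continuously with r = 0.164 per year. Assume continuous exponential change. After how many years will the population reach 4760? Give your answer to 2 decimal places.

t ≈ 10.21 years

4760 = 892 · e^(0.164·t)
t = ln(4760/892) / 0.164 = ln(5.33632) / 0.164 = 1.67454 / 0.164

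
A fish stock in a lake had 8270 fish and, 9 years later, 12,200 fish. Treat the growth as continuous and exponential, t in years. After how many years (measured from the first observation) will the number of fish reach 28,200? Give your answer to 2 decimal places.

r = ln(12200/8270) / 9 ≈ 0.0432 per year
t = ln(28200/8270) / r = 1.22669 / 0.0432 ≈ 28.395

t ≈ 28.40 years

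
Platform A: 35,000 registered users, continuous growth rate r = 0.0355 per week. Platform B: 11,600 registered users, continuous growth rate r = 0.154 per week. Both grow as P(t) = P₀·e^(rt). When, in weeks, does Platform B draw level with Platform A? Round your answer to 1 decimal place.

t ≈ 9.3 weeks

35000·e^(0.0355t) = 11600·e^(0.154t)
35000/11600 = e^((0.154 − 0.0355)t) → ln(3.01724) = 0.1185·t
t = 1.10434 / 0.1185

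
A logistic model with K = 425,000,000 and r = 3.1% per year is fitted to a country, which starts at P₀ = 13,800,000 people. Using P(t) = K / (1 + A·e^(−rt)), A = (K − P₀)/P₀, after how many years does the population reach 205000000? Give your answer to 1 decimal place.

A = (425000000 − 13800000)/13800000 = 29.7971
205000000 = 425000000/(1 + 29.7971·e^(−0.031t)) → 1 + 29.7971·e^(−0.031t) = 2.07317
e^(−0.031t) = 0.036016 → t = ln(27.76548)/0.031 = 3.32379/0.031

t ≈ 107.2 years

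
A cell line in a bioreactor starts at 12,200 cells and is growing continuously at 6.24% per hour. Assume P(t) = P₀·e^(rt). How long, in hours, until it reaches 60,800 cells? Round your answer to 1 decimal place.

t ≈ 25.7 hours

60800 = 12200 · e^(0.0624·t)
t = ln(60800/12200) / 0.0624 = ln(4.98361) / 0.0624 = 1.60615 / 0.0624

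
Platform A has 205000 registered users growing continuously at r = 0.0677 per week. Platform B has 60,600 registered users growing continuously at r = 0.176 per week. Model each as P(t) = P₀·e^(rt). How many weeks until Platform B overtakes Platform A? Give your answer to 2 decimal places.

205000·e^(0.0677t) = 60600·e^(0.176t)
205000/60600 = e^((0.176 − 0.0677)t) → ln(3.38284) = 0.1083·t
t = 1.21872 / 0.1083

t ≈ 11.25 weeks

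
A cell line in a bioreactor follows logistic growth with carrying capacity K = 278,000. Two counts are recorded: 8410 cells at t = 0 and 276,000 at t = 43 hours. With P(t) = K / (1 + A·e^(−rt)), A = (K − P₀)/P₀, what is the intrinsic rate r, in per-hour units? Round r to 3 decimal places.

A = (278000 − 8410)/8410 = 32.05589
276000 = 278000/(1 + 32.05589·e^(−r·43)) → e^(−43r) = (1.00725 − 1)/32.05589 = 0.000226
r = −ln(0.000226)/43 = 8.39473/43

r ≈ 0.195 per hour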